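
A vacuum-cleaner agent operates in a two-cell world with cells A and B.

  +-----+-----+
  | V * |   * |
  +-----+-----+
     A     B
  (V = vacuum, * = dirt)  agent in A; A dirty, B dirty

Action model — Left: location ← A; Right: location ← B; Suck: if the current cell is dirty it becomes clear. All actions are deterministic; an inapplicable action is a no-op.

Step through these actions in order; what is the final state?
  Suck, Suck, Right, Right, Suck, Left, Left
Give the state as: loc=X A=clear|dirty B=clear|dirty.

loc=A A=clear B=clear

1) do Suck; now loc=A A=clear B=dirty
2) do Suck; now loc=A A=clear B=dirty
3) do Right; now loc=B A=clear B=dirty
4) do Right; now loc=B A=clear B=dirty
5) do Suck; now loc=B A=clear B=clear
6) do Left; now loc=A A=clear B=clear
7) do Left; now loc=A A=clear B=clear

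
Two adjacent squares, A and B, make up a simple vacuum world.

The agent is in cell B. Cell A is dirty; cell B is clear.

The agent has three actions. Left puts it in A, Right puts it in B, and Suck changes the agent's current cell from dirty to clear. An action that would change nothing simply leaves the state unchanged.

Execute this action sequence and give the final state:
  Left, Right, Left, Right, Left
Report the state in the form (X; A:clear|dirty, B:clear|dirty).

(A; A:dirty, B:clear)

Left (#1): (A; A:dirty, B:clear)
Right (#2): (B; A:dirty, B:clear)
Left (#3): (A; A:dirty, B:clear)
Right (#4): (B; A:dirty, B:clear)
Left (#5): (A; A:dirty, B:clear)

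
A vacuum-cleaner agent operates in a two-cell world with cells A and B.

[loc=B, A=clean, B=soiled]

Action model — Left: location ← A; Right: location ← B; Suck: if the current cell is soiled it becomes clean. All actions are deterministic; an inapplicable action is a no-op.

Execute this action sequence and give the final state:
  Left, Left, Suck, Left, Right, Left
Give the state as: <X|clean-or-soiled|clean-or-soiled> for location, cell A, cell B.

t=1 Left ⇒ <A|clean|soiled>
t=2 Left ⇒ <A|clean|soiled>
t=3 Suck ⇒ <A|clean|soiled>
t=4 Left ⇒ <A|clean|soiled>
t=5 Right ⇒ <B|clean|soiled>
t=6 Left ⇒ <A|clean|soiled>

<A|clean|soiled>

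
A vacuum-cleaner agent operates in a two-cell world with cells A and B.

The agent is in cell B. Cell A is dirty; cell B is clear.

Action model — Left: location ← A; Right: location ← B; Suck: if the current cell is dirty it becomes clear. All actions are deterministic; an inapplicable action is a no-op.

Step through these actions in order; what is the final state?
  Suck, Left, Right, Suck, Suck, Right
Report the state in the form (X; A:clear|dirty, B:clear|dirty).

step 1/6 (Suck): (B; A:dirty, B:clear)
step 2/6 (Left): (A; A:dirty, B:clear)
step 3/6 (Right): (B; A:dirty, B:clear)
step 4/6 (Suck): (B; A:dirty, B:clear)
step 5/6 (Suck): (B; A:dirty, B:clear)
step 6/6 (Right): (B; A:dirty, B:clear)

(B; A:dirty, B:clear)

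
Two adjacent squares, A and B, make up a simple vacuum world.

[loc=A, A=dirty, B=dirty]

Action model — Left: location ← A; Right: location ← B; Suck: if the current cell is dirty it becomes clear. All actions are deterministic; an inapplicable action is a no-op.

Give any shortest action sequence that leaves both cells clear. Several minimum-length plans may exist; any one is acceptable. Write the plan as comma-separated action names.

Suck, Right, Suck

1. Suck → (A; A:clear, B:dirty)
2. Right → (B; A:clear, B:dirty)
3. Suck → (B; A:clear, B:clear)
min 3: Suck A + move + Suck B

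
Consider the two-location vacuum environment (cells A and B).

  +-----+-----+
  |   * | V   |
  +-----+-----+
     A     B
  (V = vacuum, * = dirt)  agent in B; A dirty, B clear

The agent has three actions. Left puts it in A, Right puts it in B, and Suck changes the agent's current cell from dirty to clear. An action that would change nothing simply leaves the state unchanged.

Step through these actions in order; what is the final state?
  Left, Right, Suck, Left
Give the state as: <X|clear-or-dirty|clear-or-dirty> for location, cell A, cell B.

1. Left → <A|dirty|clear>
2. Right → <B|dirty|clear>
3. Suck → <B|dirty|clear>
4. Left → <A|dirty|clear>

<A|dirty|clear>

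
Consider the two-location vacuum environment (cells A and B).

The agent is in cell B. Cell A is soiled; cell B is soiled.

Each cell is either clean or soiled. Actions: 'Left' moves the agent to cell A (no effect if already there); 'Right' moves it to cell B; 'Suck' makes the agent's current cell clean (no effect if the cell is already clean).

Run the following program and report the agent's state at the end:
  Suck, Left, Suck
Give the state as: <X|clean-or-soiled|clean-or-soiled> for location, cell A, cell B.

step 1/3 (Suck): <B|soiled|clean>
step 2/3 (Left): <A|soiled|clean>
step 3/3 (Suck): <A|clean|clean>

<A|clean|clean>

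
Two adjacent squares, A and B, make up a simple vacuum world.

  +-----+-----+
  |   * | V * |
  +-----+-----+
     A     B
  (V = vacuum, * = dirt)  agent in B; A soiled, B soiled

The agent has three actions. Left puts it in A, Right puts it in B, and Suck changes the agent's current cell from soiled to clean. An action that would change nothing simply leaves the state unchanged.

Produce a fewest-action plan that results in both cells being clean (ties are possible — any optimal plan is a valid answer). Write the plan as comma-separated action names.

1) do Suck; now in B — A soiled, B clean
2) do Left; now in A — A soiled, B clean
3) do Suck; now in A — A clean, B clean
min 3: Suck B + move + Suck A

Suck, Left, Suck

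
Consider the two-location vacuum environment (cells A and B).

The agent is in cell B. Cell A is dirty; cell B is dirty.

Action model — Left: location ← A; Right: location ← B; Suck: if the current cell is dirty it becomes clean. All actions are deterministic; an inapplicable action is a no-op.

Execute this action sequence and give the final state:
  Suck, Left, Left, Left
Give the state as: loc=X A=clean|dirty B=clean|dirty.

loc=A A=dirty B=clean

1) do Suck; now loc=B A=dirty B=clean
2) do Left; now loc=A A=dirty B=clean
3) do Left; now loc=A A=dirty B=clean
4) do Left; now loc=A A=dirty B=clean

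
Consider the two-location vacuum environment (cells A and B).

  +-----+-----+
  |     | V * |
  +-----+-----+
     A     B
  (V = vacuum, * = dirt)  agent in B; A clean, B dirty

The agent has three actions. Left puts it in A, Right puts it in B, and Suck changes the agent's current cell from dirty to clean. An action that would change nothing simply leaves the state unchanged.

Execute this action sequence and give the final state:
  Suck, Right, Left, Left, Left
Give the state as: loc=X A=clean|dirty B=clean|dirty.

[1] after Suck: loc=B A=clean B=clean
[2] after Right: loc=B A=clean B=clean
[3] after Left: loc=A A=clean B=clean
[4] after Left: loc=A A=clean B=clean
[5] after Left: loc=A A=clean B=clean

loc=A A=clean B=clean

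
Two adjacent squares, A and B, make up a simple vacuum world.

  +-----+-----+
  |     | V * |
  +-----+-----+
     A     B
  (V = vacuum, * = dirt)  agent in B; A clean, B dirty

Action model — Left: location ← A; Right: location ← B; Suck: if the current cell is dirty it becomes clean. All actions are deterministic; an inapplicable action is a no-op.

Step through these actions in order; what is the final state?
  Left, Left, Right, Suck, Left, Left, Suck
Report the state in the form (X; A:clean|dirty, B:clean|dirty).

Left (#1): (A; A:clean, B:dirty)
Left (#2): (A; A:clean, B:dirty)
Right (#3): (B; A:clean, B:dirty)
Suck (#4): (B; A:clean, B:clean)
Left (#5): (A; A:clean, B:clean)
Left (#6): (A; A:clean, B:clean)
Suck (#7): (A; A:clean, B:clean)

(A; A:clean, B:clean)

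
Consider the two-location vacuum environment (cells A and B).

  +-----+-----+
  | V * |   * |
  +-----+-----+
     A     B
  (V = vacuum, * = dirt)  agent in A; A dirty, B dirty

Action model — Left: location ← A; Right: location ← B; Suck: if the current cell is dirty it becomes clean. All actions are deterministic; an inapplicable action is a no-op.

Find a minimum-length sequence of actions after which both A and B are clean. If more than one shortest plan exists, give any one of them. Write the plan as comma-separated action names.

[1] after Suck: loc=A A=clean B=dirty
[2] after Right: loc=B A=clean B=dirty
[3] after Suck: loc=B A=clean B=clean
min 3: Suck A + move + Suck B

Suck, Right, Suck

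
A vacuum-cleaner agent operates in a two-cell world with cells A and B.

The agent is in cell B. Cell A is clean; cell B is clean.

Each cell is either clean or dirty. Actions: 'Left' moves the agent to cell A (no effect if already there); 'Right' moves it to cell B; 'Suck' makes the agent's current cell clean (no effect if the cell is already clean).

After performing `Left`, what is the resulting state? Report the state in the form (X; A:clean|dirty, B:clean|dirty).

start: (B; A:clean, B:clean)
Left (#1): (A; A:clean, B:clean)

(A; A:clean, B:clean)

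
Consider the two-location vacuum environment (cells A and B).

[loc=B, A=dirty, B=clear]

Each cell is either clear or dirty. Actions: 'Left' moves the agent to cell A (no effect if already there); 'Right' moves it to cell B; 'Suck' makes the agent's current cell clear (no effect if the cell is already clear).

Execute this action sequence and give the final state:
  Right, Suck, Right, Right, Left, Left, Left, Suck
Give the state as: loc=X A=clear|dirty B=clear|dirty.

loc=A A=clear B=clear

1. Right → loc=B A=dirty B=clear
2. Suck → loc=B A=dirty B=clear
3. Right → loc=B A=dirty B=clear
4. Right → loc=B A=dirty B=clear
5. Left → loc=A A=dirty B=clear
6. Left → loc=A A=dirty B=clear
7. Left → loc=A A=dirty B=clear
8. Suck → loc=A A=clear B=clear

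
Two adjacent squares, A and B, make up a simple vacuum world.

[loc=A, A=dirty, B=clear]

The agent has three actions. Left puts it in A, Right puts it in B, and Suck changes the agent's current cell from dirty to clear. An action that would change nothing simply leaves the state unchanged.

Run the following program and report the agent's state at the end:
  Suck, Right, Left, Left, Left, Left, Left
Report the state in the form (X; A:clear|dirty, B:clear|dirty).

1) do Suck; now (A; A:clear, B:clear)
2) do Right; now (B; A:clear, B:clear)
3) do Left; now (A; A:clear, B:clear)
4) do Left; now (A; A:clear, B:clear)
5) do Left; now (A; A:clear, B:clear)
6) do Left; now (A; A:clear, B:clear)
7) do Left; now (A; A:clear, B:clear)

(A; A:clear, B:clear)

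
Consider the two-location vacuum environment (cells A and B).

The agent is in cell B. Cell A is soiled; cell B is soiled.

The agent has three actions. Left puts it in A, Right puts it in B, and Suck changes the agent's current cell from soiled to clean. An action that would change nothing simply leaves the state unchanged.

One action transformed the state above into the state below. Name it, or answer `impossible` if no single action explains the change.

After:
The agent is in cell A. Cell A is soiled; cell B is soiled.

Left

try  Left: (A; A:soiled, B:soiled)  ← match
try Right: (B; A:soiled, B:soiled)
try  Suck: (B; A:soiled, B:clean)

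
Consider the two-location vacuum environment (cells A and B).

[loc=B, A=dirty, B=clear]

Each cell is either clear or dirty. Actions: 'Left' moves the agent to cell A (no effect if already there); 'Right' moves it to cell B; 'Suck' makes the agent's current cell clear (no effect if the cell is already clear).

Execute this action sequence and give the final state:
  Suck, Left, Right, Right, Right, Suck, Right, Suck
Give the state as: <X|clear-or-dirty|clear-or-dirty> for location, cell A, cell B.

<B|dirty|clear>

1) do Suck; now <B|dirty|clear>
2) do Left; now <A|dirty|clear>
3) do Right; now <B|dirty|clear>
4) do Right; now <B|dirty|clear>
5) do Right; now <B|dirty|clear>
6) do Suck; now <B|dirty|clear>
7) do Right; now <B|dirty|clear>
8) do Suck; now <B|dirty|clear>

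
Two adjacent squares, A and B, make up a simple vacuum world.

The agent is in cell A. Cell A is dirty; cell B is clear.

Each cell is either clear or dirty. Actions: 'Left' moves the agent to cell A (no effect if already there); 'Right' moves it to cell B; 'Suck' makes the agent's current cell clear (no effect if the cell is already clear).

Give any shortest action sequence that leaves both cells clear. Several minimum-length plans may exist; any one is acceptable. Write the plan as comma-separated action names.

Suck

1. Suck → in A — A clear, B clear
min 1: A is dirty, one Suck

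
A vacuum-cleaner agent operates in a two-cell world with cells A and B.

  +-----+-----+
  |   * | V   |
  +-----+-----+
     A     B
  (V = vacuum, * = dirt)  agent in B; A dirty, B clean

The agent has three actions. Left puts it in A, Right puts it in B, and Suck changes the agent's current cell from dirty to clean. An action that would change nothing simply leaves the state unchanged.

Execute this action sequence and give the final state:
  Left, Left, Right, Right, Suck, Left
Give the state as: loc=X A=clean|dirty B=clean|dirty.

step 1/6 (Left): loc=A A=dirty B=clean
step 2/6 (Left): loc=A A=dirty B=clean
step 3/6 (Right): loc=B A=dirty B=clean
step 4/6 (Right): loc=B A=dirty B=clean
step 5/6 (Suck): loc=B A=dirty B=clean
step 6/6 (Left): loc=A A=dirty B=clean

loc=A A=dirty B=clean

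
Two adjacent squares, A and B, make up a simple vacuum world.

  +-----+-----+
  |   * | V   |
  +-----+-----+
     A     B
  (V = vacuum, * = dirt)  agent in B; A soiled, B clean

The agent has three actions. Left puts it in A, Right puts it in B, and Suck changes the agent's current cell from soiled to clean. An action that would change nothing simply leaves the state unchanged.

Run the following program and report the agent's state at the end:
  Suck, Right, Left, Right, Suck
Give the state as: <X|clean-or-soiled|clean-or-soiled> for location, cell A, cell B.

<B|soiled|clean>

1. Suck → <B|soiled|clean>
2. Right → <B|soiled|clean>
3. Left → <A|soiled|clean>
4. Right → <B|soiled|clean>
5. Suck → <B|soiled|clean>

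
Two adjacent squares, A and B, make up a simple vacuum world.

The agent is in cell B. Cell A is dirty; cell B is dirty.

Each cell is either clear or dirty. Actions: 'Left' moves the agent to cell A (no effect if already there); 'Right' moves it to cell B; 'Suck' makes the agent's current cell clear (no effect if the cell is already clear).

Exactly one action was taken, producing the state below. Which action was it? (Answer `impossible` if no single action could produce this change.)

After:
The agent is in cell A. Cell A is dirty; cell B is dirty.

Left

try  Left: <A|dirty|dirty>  ← match
try Right: <B|dirty|dirty>
try  Suck: <B|dirty|clear>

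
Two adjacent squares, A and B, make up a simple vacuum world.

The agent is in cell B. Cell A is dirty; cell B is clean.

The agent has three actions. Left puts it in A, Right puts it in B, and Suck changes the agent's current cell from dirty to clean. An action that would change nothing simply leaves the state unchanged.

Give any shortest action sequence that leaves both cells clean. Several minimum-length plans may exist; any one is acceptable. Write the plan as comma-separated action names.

Left, Suck

step 1/2 (Left): (A; A:dirty, B:clean)
step 2/2 (Suck): (A; A:clean, B:clean)
min 2: go A then Suck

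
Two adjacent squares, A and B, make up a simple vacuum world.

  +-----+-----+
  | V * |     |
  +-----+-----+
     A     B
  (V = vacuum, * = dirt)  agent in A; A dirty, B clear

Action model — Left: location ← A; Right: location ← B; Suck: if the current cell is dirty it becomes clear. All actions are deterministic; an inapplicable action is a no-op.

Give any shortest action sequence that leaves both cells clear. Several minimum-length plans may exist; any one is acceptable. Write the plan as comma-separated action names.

Suck

1) do Suck; now loc=A A=clear B=clear
min 1: A is dirty, one Suck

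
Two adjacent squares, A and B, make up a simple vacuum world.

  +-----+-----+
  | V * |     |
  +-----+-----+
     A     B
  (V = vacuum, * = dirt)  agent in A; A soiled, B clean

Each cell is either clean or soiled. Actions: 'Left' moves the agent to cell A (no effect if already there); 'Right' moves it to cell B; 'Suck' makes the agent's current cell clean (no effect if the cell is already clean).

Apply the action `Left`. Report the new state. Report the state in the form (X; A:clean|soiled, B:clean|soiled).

start: (A; A:soiled, B:clean)
1) do Left; now (A; A:soiled, B:clean)

(A; A:soiled, B:clean)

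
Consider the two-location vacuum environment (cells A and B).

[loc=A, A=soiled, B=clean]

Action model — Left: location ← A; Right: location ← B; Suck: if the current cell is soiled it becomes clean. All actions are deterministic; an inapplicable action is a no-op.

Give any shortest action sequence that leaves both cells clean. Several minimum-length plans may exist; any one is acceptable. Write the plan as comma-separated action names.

Suck

1) do Suck; now <A|clean|clean>
min 1: A is soiled, one Suck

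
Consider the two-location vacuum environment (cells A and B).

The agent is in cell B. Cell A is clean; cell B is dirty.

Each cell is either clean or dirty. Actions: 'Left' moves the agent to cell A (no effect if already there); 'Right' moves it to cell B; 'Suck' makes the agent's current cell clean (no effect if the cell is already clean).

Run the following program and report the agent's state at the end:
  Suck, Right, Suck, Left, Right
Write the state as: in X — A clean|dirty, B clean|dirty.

in B — A clean, B clean

1. Suck → in B — A clean, B clean
2. Right → in B — A clean, B clean
3. Suck → in B — A clean, B clean
4. Left → in A — A clean, B clean
5. Right → in B — A clean, B clean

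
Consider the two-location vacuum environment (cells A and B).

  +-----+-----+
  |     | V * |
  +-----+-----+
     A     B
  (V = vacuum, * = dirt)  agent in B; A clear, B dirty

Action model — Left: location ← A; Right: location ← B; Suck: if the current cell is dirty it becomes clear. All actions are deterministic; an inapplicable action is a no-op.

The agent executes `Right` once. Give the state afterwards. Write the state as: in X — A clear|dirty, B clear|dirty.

in B — A clear, B dirty

start: in B — A clear, B dirty
step 1/1 (Right): in B — A clear, B dirty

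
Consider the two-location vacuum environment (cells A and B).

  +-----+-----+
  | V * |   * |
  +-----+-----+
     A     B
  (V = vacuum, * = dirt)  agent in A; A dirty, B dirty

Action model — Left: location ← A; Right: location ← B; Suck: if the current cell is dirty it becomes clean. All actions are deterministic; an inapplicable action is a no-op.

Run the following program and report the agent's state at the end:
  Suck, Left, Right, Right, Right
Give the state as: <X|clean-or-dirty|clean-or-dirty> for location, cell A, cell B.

<B|clean|dirty>

[1] after Suck: <A|clean|dirty>
[2] after Left: <A|clean|dirty>
[3] after Right: <B|clean|dirty>
[4] after Right: <B|clean|dirty>
[5] after Right: <B|clean|dirty>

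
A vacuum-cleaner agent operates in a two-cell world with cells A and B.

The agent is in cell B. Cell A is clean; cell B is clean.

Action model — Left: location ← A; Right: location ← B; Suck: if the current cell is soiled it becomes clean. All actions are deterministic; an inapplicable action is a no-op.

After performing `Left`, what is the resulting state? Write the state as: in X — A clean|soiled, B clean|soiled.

start: in B — A clean, B clean
step 1/1 (Left): in A — A clean, B clean

in A — A clean, B clean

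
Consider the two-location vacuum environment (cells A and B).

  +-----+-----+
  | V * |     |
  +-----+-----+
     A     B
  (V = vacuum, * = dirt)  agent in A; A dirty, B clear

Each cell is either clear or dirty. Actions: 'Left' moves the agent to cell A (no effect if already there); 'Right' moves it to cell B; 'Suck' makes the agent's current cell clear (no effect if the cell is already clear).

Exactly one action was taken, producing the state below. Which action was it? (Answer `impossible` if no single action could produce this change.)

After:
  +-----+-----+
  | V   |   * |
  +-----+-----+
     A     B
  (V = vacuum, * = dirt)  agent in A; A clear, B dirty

try  Left: <A|dirty|clear>
try Right: <B|dirty|clear>
try  Suck: <A|clear|clear>
no single action produces the after-state

impossible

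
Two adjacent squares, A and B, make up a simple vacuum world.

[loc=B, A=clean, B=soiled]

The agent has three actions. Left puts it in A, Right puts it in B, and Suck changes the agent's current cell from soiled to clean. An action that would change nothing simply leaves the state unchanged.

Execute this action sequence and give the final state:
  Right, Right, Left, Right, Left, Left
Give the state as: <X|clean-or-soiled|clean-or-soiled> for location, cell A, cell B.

t=1 Right ⇒ <B|clean|soiled>
t=2 Right ⇒ <B|clean|soiled>
t=3 Left ⇒ <A|clean|soiled>
t=4 Right ⇒ <B|clean|soiled>
t=5 Left ⇒ <A|clean|soiled>
t=6 Left ⇒ <A|clean|soiled>

<A|clean|soiled>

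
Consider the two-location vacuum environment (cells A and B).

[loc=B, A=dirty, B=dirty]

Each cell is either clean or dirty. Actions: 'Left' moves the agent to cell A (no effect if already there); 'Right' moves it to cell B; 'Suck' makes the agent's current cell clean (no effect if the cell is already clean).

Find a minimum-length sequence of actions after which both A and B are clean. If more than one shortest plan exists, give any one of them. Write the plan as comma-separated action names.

Suck, Left, Suck

step 1/3 (Suck): loc=B A=dirty B=clean
step 2/3 (Left): loc=A A=dirty B=clean
step 3/3 (Suck): loc=A A=clean B=clean
min 3: Suck B + move + Suck A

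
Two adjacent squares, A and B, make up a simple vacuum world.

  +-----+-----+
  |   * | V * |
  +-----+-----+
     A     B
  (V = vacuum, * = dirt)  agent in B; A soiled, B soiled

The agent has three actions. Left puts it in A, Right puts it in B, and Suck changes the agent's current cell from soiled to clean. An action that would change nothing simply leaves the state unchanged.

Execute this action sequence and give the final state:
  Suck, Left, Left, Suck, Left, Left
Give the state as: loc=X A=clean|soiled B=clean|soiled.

loc=A A=clean B=clean

t=1 Suck ⇒ loc=B A=soiled B=clean
t=2 Left ⇒ loc=A A=soiled B=clean
t=3 Left ⇒ loc=A A=soiled B=clean
t=4 Suck ⇒ loc=A A=clean B=clean
t=5 Left ⇒ loc=A A=clean B=clean
t=6 Left ⇒ loc=A A=clean B=clean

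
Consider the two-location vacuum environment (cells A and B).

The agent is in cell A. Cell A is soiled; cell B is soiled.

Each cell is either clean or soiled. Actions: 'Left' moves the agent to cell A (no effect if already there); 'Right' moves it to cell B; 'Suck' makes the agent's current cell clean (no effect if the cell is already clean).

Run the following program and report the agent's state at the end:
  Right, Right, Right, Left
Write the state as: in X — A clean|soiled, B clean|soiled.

1. Right → in B — A soiled, B soiled
2. Right → in B — A soiled, B soiled
3. Right → in B — A soiled, B soiled
4. Left → in A — A soiled, B soiled

in A — A soiled, B soiled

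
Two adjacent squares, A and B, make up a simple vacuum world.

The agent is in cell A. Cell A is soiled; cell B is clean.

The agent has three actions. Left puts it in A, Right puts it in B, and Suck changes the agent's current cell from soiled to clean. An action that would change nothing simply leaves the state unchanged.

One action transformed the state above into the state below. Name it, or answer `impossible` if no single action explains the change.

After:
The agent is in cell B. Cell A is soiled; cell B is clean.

Right

try  Left: <A|soiled|clean>
try Right: <B|soiled|clean>  ← match
try  Suck: <A|clean|clean>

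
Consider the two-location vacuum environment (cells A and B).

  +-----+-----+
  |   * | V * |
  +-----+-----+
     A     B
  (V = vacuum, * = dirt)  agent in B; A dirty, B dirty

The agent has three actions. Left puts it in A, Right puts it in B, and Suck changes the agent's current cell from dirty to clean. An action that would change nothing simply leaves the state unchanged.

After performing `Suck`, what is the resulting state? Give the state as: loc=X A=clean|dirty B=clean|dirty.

loc=B A=dirty B=clean

start: loc=B A=dirty B=dirty
step 1/1 (Suck): loc=B A=dirty B=clean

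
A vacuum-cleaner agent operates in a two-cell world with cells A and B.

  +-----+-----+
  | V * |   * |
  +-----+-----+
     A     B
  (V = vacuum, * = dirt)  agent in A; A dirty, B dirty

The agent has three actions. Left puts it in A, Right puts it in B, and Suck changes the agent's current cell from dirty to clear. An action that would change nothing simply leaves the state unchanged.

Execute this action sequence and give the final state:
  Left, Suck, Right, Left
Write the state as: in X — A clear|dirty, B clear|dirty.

in A — A clear, B dirty

Left (#1): in A — A dirty, B dirty
Suck (#2): in A — A clear, B dirty
Right (#3): in B — A clear, B dirty
Left (#4): in A — A clear, B dirty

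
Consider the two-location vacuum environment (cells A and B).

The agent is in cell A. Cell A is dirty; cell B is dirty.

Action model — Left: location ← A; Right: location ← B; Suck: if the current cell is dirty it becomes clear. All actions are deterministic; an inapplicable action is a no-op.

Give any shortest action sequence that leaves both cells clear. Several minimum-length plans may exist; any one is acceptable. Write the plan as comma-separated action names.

Suck (#1): in A — A clear, B dirty
Right (#2): in B — A clear, B dirty
Suck (#3): in B — A clear, B clear
min 3: Suck A + move + Suck B

Suck, Right, Suck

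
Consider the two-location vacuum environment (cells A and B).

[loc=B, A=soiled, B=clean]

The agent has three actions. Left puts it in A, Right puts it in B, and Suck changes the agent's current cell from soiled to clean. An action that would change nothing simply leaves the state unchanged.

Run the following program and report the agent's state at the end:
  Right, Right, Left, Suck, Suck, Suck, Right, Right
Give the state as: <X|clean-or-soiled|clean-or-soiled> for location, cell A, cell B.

t=1 Right ⇒ <B|soiled|clean>
t=2 Right ⇒ <B|soiled|clean>
t=3 Left ⇒ <A|soiled|clean>
t=4 Suck ⇒ <A|clean|clean>
t=5 Suck ⇒ <A|clean|clean>
t=6 Suck ⇒ <A|clean|clean>
t=7 Right ⇒ <B|clean|clean>
t=8 Right ⇒ <B|clean|clean>

<B|clean|clean>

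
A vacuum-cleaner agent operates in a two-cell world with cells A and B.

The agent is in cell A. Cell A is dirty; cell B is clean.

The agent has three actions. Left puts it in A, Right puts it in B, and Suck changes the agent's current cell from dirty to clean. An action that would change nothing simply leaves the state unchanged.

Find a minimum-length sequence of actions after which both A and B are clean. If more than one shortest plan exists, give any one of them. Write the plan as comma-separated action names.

[1] after Suck: <A|clean|clean>
min 1: A is dirty, one Suck

Suck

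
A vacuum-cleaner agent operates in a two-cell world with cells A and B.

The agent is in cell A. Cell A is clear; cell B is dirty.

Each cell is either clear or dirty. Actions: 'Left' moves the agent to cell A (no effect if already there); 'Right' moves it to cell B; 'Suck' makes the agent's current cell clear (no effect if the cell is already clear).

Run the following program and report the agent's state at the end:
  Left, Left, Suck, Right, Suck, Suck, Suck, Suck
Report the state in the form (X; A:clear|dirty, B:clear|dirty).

(B; A:clear, B:clear)

1. Left → (A; A:clear, B:dirty)
2. Left → (A; A:clear, B:dirty)
3. Suck → (A; A:clear, B:dirty)
4. Right → (B; A:clear, B:dirty)
5. Suck → (B; A:clear, B:clear)
6. Suck → (B; A:clear, B:clear)
7. Suck → (B; A:clear, B:clear)
8. Suck → (B; A:clear, B:clear)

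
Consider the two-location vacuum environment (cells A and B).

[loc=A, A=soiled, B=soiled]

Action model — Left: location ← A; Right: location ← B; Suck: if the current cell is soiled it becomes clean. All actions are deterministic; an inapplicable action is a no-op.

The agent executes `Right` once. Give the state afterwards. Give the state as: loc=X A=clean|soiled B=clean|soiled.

start: loc=A A=soiled B=soiled
t=1 Right ⇒ loc=B A=soiled B=soiled

loc=B A=soiled B=soiled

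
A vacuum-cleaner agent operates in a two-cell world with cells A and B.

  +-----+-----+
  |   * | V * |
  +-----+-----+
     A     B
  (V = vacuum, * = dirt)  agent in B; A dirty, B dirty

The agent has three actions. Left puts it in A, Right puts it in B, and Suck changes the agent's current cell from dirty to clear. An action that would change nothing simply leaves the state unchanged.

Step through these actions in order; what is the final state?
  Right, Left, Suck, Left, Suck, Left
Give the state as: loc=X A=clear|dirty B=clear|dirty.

loc=A A=clear B=dirty

[1] after Right: loc=B A=dirty B=dirty
[2] after Left: loc=A A=dirty B=dirty
[3] after Suck: loc=A A=clear B=dirty
[4] after Left: loc=A A=clear B=dirty
[5] after Suck: loc=A A=clear B=dirty
[6] after Left: loc=A A=clear B=dirty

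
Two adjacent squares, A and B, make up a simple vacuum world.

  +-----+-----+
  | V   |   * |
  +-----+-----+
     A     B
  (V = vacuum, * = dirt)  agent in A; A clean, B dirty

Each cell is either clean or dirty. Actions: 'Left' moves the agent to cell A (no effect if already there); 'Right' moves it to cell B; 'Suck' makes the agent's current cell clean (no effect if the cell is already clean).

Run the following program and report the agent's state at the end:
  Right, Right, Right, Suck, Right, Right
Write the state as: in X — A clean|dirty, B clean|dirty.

in B — A clean, B clean

Right (#1): in B — A clean, B dirty
Right (#2): in B — A clean, B dirty
Right (#3): in B — A clean, B dirty
Suck (#4): in B — A clean, B clean
Right (#5): in B — A clean, B clean
Right (#6): in B — A clean, B clean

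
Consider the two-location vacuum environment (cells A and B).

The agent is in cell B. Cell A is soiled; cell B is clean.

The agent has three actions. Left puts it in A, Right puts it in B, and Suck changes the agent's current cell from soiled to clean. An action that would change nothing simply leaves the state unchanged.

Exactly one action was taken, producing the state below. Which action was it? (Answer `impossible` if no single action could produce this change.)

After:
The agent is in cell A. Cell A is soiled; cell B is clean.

try  Left: in A — A soiled, B clean  ← match
try Right: in B — A soiled, B clean
try  Suck: in B — A soiled, B clean

Left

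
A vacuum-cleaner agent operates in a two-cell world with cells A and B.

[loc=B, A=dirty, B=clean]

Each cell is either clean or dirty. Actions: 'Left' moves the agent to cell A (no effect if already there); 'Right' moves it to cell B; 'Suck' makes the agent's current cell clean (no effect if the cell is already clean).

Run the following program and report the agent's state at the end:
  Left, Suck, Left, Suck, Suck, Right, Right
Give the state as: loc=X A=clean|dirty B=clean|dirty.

loc=B A=clean B=clean

1) do Left; now loc=A A=dirty B=clean
2) do Suck; now loc=A A=clean B=clean
3) do Left; now loc=A A=clean B=clean
4) do Suck; now loc=A A=clean B=clean
5) do Suck; now loc=A A=clean B=clean
6) do Right; now loc=B A=clean B=clean
7) do Right; now loc=B A=clean B=clean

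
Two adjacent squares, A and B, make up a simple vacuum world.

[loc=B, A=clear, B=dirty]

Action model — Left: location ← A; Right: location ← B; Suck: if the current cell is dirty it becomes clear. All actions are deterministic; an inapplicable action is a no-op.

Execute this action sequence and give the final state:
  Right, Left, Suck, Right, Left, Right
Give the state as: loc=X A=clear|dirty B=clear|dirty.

loc=B A=clear B=dirty

[1] after Right: loc=B A=clear B=dirty
[2] after Left: loc=A A=clear B=dirty
[3] after Suck: loc=A A=clear B=dirty
[4] after Right: loc=B A=clear B=dirty
[5] after Left: loc=A A=clear B=dirty
[6] after Right: loc=B A=clear B=dirty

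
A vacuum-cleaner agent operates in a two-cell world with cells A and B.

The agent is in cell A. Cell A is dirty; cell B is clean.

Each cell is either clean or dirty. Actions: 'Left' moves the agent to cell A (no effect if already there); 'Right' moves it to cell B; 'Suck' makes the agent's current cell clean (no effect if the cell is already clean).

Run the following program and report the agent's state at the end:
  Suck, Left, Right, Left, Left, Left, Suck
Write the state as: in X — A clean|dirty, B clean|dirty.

step 1/7 (Suck): in A — A clean, B clean
step 2/7 (Left): in A — A clean, B clean
step 3/7 (Right): in B — A clean, B clean
step 4/7 (Left): in A — A clean, B clean
step 5/7 (Left): in A — A clean, B clean
step 6/7 (Left): in A — A clean, B clean
step 7/7 (Suck): in A — A clean, B clean

in A — A clean, B clean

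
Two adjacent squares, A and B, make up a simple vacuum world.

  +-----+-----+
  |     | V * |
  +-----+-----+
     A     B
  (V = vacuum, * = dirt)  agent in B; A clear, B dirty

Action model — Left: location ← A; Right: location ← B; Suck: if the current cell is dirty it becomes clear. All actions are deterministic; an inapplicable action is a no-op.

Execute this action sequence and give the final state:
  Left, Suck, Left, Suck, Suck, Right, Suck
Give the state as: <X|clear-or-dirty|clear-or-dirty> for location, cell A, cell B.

1. Left → <A|clear|dirty>
2. Suck → <A|clear|dirty>
3. Left → <A|clear|dirty>
4. Suck → <A|clear|dirty>
5. Suck → <A|clear|dirty>
6. Right → <B|clear|dirty>
7. Suck → <B|clear|clear>

<B|clear|clear>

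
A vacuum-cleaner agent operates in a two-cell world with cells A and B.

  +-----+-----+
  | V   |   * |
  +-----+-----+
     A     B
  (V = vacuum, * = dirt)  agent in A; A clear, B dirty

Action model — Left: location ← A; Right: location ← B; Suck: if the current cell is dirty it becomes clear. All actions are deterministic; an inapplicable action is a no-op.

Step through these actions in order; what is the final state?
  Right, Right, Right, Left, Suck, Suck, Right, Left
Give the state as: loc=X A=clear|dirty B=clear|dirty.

Right (#1): loc=B A=clear B=dirty
Right (#2): loc=B A=clear B=dirty
Right (#3): loc=B A=clear B=dirty
Left (#4): loc=A A=clear B=dirty
Suck (#5): loc=A A=clear B=dirty
Suck (#6): loc=A A=clear B=dirty
Right (#7): loc=B A=clear B=dirty
Left (#8): loc=A A=clear B=dirty

loc=A A=clear B=dirty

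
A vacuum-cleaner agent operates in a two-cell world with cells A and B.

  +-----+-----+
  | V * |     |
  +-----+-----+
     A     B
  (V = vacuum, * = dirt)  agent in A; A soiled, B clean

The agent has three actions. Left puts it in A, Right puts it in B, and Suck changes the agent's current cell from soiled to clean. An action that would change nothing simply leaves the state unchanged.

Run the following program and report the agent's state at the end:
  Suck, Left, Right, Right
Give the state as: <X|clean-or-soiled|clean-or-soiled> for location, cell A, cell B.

<B|clean|clean>

1. Suck → <A|clean|clean>
2. Left → <A|clean|clean>
3. Right → <B|clean|clean>
4. Right → <B|clean|clean>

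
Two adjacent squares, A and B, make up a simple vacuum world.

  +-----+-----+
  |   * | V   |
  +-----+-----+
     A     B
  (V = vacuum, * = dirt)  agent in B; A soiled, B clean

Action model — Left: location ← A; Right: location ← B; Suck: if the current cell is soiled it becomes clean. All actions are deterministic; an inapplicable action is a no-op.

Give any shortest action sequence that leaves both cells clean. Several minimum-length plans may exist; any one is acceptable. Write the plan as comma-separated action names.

Left, Suck

1) do Left; now in A — A soiled, B clean
2) do Suck; now in A — A clean, B clean
min 2: go A then Suck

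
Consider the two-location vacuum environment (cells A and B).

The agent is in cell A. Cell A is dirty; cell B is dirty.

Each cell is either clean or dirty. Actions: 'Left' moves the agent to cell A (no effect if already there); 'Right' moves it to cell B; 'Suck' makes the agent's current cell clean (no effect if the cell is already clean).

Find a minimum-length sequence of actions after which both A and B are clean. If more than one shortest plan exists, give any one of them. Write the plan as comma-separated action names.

Suck, Right, Suck

1) do Suck; now (A; A:clean, B:dirty)
2) do Right; now (B; A:clean, B:dirty)
3) do Suck; now (B; A:clean, B:clean)
min 3: Suck A + move + Suck B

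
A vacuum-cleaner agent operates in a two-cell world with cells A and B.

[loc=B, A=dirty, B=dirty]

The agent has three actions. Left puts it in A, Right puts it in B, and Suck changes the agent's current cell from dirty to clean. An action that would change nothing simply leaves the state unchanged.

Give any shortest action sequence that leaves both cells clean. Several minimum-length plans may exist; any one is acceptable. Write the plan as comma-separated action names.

Suck, Left, Suck

1) do Suck; now loc=B A=dirty B=clean
2) do Left; now loc=A A=dirty B=clean
3) do Suck; now loc=A A=clean B=clean
min 3: Suck B + move + Suck A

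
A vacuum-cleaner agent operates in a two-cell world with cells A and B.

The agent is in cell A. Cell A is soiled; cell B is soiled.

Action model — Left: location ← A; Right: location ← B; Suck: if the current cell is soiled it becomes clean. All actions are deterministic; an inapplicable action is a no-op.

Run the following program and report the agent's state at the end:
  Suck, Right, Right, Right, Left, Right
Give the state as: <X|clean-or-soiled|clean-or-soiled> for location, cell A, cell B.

<B|clean|soiled>

1) do Suck; now <A|clean|soiled>
2) do Right; now <B|clean|soiled>
3) do Right; now <B|clean|soiled>
4) do Right; now <B|clean|soiled>
5) do Left; now <A|clean|soiled>
6) do Right; now <B|clean|soiled>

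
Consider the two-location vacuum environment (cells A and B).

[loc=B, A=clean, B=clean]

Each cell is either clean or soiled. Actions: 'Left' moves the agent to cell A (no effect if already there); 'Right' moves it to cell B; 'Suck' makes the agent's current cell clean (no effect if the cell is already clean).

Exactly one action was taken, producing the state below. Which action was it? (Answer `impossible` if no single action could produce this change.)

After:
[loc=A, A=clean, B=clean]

Left

try  Left: loc=A A=clean B=clean  ← match
try Right: loc=B A=clean B=clean
try  Suck: loc=B A=clean B=clean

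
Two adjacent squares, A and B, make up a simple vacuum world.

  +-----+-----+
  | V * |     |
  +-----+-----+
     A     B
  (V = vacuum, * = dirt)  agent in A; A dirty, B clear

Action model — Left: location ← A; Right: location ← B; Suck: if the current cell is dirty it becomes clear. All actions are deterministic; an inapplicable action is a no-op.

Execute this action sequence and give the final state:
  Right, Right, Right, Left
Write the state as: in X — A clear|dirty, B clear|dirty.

[1] after Right: in B — A dirty, B clear
[2] after Right: in B — A dirty, B clear
[3] after Right: in B — A dirty, B clear
[4] after Left: in A — A dirty, B clear

in A — A dirty, B clear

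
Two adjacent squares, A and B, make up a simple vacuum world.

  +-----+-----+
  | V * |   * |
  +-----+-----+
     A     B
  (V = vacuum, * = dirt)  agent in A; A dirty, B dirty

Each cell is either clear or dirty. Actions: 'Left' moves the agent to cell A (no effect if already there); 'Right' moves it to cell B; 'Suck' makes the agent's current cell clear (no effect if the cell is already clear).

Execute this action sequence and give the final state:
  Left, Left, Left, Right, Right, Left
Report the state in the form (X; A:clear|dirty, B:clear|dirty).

(A; A:dirty, B:dirty)

1. Left → (A; A:dirty, B:dirty)
2. Left → (A; A:dirty, B:dirty)
3. Left → (A; A:dirty, B:dirty)
4. Right → (B; A:dirty, B:dirty)
5. Right → (B; A:dirty, B:dirty)
6. Left → (A; A:dirty, B:dirty)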